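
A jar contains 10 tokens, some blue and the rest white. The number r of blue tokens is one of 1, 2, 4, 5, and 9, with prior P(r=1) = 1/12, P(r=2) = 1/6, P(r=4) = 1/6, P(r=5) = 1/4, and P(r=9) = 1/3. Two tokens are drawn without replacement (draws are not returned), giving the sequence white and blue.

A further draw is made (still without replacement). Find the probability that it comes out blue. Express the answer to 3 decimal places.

The likelihood of the observed sequence under each hypothesis: P(data | r = 1) = (9/10)(1/9) = 1/10; P(data | r = 2) = (8/10)(2/9) = 8/45; P(data | r = 4) = (6/10)(4/9) = 4/15; P(data | r = 5) = (5/10)(5/9) = 5/18; P(data | r = 9) = (1/10)(9/9) = 1/10.
Weighting by the prior gives 1/12 · 1/10 = 1/120, 1/6 · 8/45 = 4/135, 1/6 · 4/15 = 2/45, 1/4 · 5/18 = 5/72, 1/3 · 1/10 = 1/30; summing to 5/27.
The posterior is then P(r = 1 | data) = 9/200, P(r = 2 | data) = 4/25, P(r = 4 | data) = 6/25, P(r = 5 | data) = 3/8, P(r = 9 | data) = 9/50.
Averaging over the posterior, P(blue next | data) = (0)(9/200) + (1/8)(4/25) + (3/8)(6/25) + (1/2)(3/8) + (1)(9/50) = 191/400.

0.478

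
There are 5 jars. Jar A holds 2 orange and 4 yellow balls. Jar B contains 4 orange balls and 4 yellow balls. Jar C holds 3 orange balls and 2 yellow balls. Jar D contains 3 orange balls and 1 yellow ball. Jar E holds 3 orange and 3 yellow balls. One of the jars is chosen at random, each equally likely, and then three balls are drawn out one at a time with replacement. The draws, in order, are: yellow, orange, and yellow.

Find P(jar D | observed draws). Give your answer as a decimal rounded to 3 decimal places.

0.087

Under each hypothesis, the probability of the observed sequence is: P(data | jar A) = (4/6)(2/6)(4/6) = 0.14815; P(data | jar B) = (4/8)(4/8)(4/8) = 0.125; P(data | jar C) = (2/5)(3/5)(2/5) = 0.096; P(data | jar D) = (1/4)(3/4)(1/4) = 0.046875; P(data | jar E) = (3/6)(3/6)(3/6) = 0.125.
The prior-weighted likelihoods are 1/5 · 0.14815 = 0.02963, 1/5 · 0.125 = 0.025, 1/5 · 0.096 = 0.0192, 1/5 · 0.046875 = 0.009375, 1/5 · 0.125 = 0.025; with total 0.1082.
So P(jar D | data) = (0.009375) / (0.1082) = 0.086641.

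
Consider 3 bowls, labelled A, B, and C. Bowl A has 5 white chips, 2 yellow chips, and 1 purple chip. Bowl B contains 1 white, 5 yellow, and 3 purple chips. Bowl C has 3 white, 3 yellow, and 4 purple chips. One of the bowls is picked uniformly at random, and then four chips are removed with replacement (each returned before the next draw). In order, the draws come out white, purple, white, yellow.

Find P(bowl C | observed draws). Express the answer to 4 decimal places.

0.4270

Compute the likelihood of the observed sequence for each case: P(data | bowl A) = (5/8)(1/8)(5/8)(2/8) = 0.012207; P(data | bowl B) = (1/9)(3/9)(1/9)(5/9) = 0.0022862; P(data | bowl C) = (3/10)(4/10)(3/10)(3/10) = 0.0108.
Weighting by the prior gives 1/3 · 0.012207 = 0.004069, 1/3 · 0.0022862 = 0.00076208, 1/3 · 0.0108 = 0.0036; with total 0.0084311.
So P(bowl C | data) = (0.0036) / (0.0084311) = 0.42699.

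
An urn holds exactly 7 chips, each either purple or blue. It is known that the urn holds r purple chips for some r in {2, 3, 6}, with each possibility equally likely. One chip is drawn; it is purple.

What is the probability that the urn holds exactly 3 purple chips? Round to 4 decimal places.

0.2727

For each hypothesis, P(data | H) works out to: P(data | r = 2) = (2/7) = 2/7; P(data | r = 3) = (3/7) = 3/7; P(data | r = 6) = (6/7) = 6/7.
Weighting by the prior gives 1/3 · 2/7 = 2/21, 1/3 · 3/7 = 1/7, 1/3 · 6/7 = 2/7; with total 11/21.
Hence P(r = 3 | data) = (1/7) / (11/21) = 3/11.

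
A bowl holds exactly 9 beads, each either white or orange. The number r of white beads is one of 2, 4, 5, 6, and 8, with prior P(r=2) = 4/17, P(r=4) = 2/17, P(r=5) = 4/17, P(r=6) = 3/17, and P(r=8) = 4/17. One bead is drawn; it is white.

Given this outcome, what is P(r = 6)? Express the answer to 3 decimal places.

Compute the likelihood of this draw for each case: P(data | r = 2) = (2/9) = 2/9; P(data | r = 4) = (4/9) = 4/9; P(data | r = 5) = (5/9) = 5/9; P(data | r = 6) = (6/9) = 2/3; P(data | r = 8) = (8/9) = 8/9.
The prior-weighted likelihoods are 4/17 · 2/9 = 8/153, 2/17 · 4/9 = 8/153, 4/17 · 5/9 = 20/153, 3/17 · 2/3 = 2/17, 4/17 · 8/9 = 32/153; summing to 86/153.
By Bayes' rule, P(r = 6 | data) = (2/17) / (86/153) = 9/43.

0.209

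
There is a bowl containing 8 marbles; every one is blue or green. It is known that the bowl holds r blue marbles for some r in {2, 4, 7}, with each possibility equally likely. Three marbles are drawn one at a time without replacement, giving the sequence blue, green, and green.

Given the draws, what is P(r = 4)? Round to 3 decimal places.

0.444

For each hypothesis, P(data | H) works out to: P(data | r = 2) = (2/8)(6/7)(5/6) = 5/28; P(data | r = 4) = (4/8)(4/7)(3/6) = 1/7; P(data | r = 7) = (7/8)(1/7)(0/6) = 0.
The prior-weighted likelihoods are 1/3 · 5/28 = 5/84, 1/3 · 1/7 = 1/21, 1/3 · 0 = 0; with total 3/28.
Therefore the posterior P(r = 4 | data) = (1/21) / (3/28) = 4/9.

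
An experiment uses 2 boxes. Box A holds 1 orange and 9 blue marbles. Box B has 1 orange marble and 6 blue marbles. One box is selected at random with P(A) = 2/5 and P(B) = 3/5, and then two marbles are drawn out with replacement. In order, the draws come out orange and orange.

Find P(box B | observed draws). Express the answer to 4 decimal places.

Compute the likelihood of the observed sequence for each case: P(data | box A) = (1/10)(1/10) = 0.01; P(data | box B) = (1/7)(1/7) = 0.020408.
Weighting by the prior gives 2/5 · 0.01 = 0.004, 3/5 · 0.020408 = 0.012245; with total 0.016245.
So P(box B | data) = (0.012245) / (0.016245) = 0.75377.

0.7538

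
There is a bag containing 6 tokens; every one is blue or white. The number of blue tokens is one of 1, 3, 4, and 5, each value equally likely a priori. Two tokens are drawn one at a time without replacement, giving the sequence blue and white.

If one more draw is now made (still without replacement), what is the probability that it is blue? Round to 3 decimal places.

Under each hypothesis, the probability of the observed sequence is: P(data | r = 1) = (1/6)(5/5) = 1/6; P(data | r = 3) = (3/6)(3/5) = 3/10; P(data | r = 4) = (4/6)(2/5) = 4/15; P(data | r = 5) = (5/6)(1/5) = 1/6.
Weighting by the prior gives 1/4 · 1/6 = 1/24, 1/4 · 3/10 = 3/40, 1/4 · 4/15 = 1/15, 1/4 · 1/6 = 1/24; summing to 9/40.
Dividing through by the total gives posterior P(r = 1 | data) = 5/27, P(r = 3 | data) = 1/3, P(r = 4 | data) = 8/27, P(r = 5 | data) = 5/27.
So P(blue next | data) = Σ P(blue next | H) P(H | data) = (0)(5/27) + (1/2)(1/3) + (3/4)(8/27) + (1)(5/27) = 31/54.

0.574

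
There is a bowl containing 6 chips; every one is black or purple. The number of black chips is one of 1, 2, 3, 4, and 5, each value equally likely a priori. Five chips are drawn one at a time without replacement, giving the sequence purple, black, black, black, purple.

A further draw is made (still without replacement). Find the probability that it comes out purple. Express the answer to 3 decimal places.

0.429

The likelihood of the observed sequence under each hypothesis: P(data | r = 1) = (5/6)(1/5)(0/4) = 0; P(data | r = 2) = (4/6)(2/5)(1/4)(0/3) = 0; P(data | r = 3) = (3/6)(3/5)(2/4)(1/3)(2/2) = 1/20; P(data | r = 4) = (2/6)(4/5)(3/4)(2/3)(1/2) = 1/15; P(data | r = 5) = (1/6)(5/5)(4/4)(3/3)(0/2) = 0.
Weighting by the prior gives 1/5 · 0 = 0, 1/5 · 0 = 0, 1/5 · 1/20 = 1/100, 1/5 · 1/15 = 1/75, 1/5 · 0 = 0; these sum to 7/300.
Normalising, the posterior is P(r = 1 | data) = 0, P(r = 2 | data) = 0, P(r = 3 | data) = 3/7, P(r = 4 | data) = 4/7, P(r = 5 | data) = 0.
The predictive probability is P(purple next | data) = (1)(3/7) + (0)(4/7) = 3/7.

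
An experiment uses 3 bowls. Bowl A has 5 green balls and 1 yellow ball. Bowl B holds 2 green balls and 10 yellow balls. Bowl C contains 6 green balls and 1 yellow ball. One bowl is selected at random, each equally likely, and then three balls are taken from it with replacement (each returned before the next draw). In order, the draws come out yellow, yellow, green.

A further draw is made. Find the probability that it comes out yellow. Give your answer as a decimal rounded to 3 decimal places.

Under each hypothesis, the probability of the observed sequence is: P(data | bowl A) = (1/6)(1/6)(5/6) = 0.023148; P(data | bowl B) = (10/12)(10/12)(2/12) = 0.11574; P(data | bowl C) = (1/7)(1/7)(6/7) = 0.017493.
Multiplying each by its prior: 1/3 · 0.023148 = 0.007716, 1/3 · 0.11574 = 0.03858, 1/3 · 0.017493 = 0.0058309; summing to 0.052127.
Normalising, the posterior is P(bowl A | data) = 0.14802, P(bowl B | data) = 0.74012, P(bowl C | data) = 0.11186.
Averaging over the posterior, P(yellow next | data) = (1/6)(0.14802) + (5/6)(0.74012) + (1/7)(0.11186) = 0.65741.

0.657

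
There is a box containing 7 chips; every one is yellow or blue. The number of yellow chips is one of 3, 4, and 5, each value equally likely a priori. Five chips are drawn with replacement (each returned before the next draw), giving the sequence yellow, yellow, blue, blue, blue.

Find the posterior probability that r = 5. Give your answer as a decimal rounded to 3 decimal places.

0.166

The likelihood of the observed sequence under each hypothesis: P(data | r = 3) = (3/7)(3/7)(4/7)(4/7)(4/7) = 0.034271; P(data | r = 4) = (4/7)(4/7)(3/7)(3/7)(3/7) = 0.025704; P(data | r = 5) = (5/7)(5/7)(2/7)(2/7)(2/7) = 0.0119.
The prior-weighted likelihoods are 1/3 · 0.034271 = 0.011424, 1/3 · 0.025704 = 0.0085679, 1/3 · 0.0119 = 0.0039666; with total 0.023958.
Hence P(r = 5 | data) = (0.0039666) / (0.023958) = 0.16556.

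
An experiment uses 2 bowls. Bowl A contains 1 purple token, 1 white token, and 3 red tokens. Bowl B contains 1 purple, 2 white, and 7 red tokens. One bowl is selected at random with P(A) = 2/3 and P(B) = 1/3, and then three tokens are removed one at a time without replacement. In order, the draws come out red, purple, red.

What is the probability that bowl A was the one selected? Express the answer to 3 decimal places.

Under each hypothesis, the probability of the observed sequence is: P(data | bowl A) = (3/5)(1/4)(2/3) = 1/10; P(data | bowl B) = (7/10)(1/9)(6/8) = 7/120.
The prior-weighted likelihoods are 2/3 · 1/10 = 1/15, 1/3 · 7/120 = 7/360; summing to 31/360.
So P(bowl A | data) = (1/15) / (31/360) = 24/31.

0.774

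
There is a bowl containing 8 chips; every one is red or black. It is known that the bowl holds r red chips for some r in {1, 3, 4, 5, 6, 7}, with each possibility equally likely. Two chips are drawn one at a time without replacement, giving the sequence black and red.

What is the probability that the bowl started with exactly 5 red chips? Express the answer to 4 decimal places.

0.2083

Compute the likelihood of the observed sequence for each case: P(data | r = 1) = (7/8)(1/7) = 1/8; P(data | r = 3) = (5/8)(3/7) = 15/56; P(data | r = 4) = (4/8)(4/7) = 2/7; P(data | r = 5) = (3/8)(5/7) = 15/56; P(data | r = 6) = (2/8)(6/7) = 3/14; P(data | r = 7) = (1/8)(7/7) = 1/8.
Multiplying each by its prior: 1/6 · 1/8 = 1/48, 1/6 · 15/56 = 5/112, 1/6 · 2/7 = 1/21, 1/6 · 15/56 = 5/112, 1/6 · 3/14 = 1/28, 1/6 · 1/8 = 1/48; these sum to 3/14.
So P(r = 5 | data) = (5/112) / (3/14) = 5/24.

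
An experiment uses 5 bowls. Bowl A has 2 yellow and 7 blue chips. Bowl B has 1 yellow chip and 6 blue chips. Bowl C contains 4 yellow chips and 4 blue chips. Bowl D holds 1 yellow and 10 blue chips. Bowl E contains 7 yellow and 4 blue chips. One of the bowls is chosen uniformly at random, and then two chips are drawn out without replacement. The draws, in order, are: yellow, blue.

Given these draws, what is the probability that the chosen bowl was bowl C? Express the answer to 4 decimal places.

0.2950

Under each hypothesis, the probability of the observed sequence is: P(data | bowl A) = (2/9)(7/8) = 0.19444; P(data | bowl B) = (1/7)(6/6) = 0.14286; P(data | bowl C) = (4/8)(4/7) = 0.28571; P(data | bowl D) = (1/11)(10/10) = 0.090909; P(data | bowl E) = (7/11)(4/10) = 0.25455.
The prior-weighted likelihoods are 1/5 · 0.19444 = 0.038889, 1/5 · 0.14286 = 0.028571, 1/5 · 0.28571 = 0.057143, 1/5 · 0.090909 = 0.018182, 1/5 · 0.25455 = 0.050909; these sum to 0.19369.
Hence P(bowl C | data) = (0.057143) / (0.19369) = 0.29502.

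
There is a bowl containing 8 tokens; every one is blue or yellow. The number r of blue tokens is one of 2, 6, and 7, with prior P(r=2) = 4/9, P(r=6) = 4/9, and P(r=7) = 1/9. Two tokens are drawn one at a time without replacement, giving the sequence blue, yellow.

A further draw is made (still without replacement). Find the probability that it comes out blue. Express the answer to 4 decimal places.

0.5340

The likelihood of the observed sequence under each hypothesis: P(data | r = 2) = (2/8)(6/7) = 3/14; P(data | r = 6) = (6/8)(2/7) = 3/14; P(data | r = 7) = (7/8)(1/7) = 1/8.
The prior-weighted likelihoods are 4/9 · 3/14 = 2/21, 4/9 · 3/14 = 2/21, 1/9 · 1/8 = 1/72; with total 103/504.
Dividing through by the total gives posterior P(r = 2 | data) = 48/103, P(r = 6 | data) = 48/103, P(r = 7 | data) = 7/103.
Averaging over the posterior, P(blue next | data) = (1/6)(48/103) + (5/6)(48/103) + (1)(7/103) = 55/103.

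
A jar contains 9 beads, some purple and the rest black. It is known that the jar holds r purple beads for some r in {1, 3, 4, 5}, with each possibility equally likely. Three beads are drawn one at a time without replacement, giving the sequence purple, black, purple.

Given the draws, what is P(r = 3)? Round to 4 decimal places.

0.2045

Under each hypothesis, the probability of the observed sequence is: P(data | r = 1) = (1/9)(8/8)(0/7) = 0; P(data | r = 3) = (3/9)(6/8)(2/7) = 1/14; P(data | r = 4) = (4/9)(5/8)(3/7) = 5/42; P(data | r = 5) = (5/9)(4/8)(4/7) = 10/63.
Multiplying each by its prior: 1/4 · 0 = 0, 1/4 · 1/14 = 1/56, 1/4 · 5/42 = 5/168, 1/4 · 10/63 = 5/126; with total 11/126.
So P(r = 3 | data) = (1/56) / (11/126) = 9/44.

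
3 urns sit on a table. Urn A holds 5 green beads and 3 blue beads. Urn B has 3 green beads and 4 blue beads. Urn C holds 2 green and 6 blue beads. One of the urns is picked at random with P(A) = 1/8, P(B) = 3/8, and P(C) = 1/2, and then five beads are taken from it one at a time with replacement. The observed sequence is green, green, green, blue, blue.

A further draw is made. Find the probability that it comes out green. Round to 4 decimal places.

The likelihood of the observed sequence under each hypothesis: P(data | urn A) = (5/8)(5/8)(5/8)(3/8)(3/8) = 0.034332; P(data | urn B) = (3/7)(3/7)(3/7)(4/7)(4/7) = 0.025704; P(data | urn C) = (2/8)(2/8)(2/8)(6/8)(6/8) = 0.0087891.
Weighting by the prior gives 1/8 · 0.034332 = 0.0042915, 3/8 · 0.025704 = 0.0096388, 1/2 · 0.0087891 = 0.0043945; these sum to 0.018325.
Normalising, the posterior is P(urn A | data) = 0.23419, P(urn B | data) = 0.526, P(urn C | data) = 0.23981.
The predictive probability is P(green next | data) = (5/8)(0.23419) + (3/7)(0.526) + (1/4)(0.23981) = 0.43175.

0.4317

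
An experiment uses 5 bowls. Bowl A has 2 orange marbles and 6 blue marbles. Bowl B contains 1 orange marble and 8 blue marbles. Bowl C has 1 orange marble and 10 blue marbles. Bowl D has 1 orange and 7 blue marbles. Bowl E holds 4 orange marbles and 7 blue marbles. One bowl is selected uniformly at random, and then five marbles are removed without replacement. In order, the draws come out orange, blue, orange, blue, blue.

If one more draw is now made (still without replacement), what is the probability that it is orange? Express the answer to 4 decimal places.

0.1867

For each hypothesis, P(data | H) works out to: P(data | bowl A) = (2/8)(6/7)(1/6)(5/5)(4/4) = 1/28; P(data | bowl B) = (1/9)(8/8)(0/7) = 0; P(data | bowl C) = (1/11)(10/10)(0/9) = 0; P(data | bowl D) = (1/8)(7/7)(0/6) = 0; P(data | bowl E) = (4/11)(7/10)(3/9)(6/8)(5/7) = 1/22.
The prior-weighted likelihoods are 1/5 · 1/28 = 1/140, 1/5 · 0 = 0, 1/5 · 0 = 0, 1/5 · 0 = 0, 1/5 · 1/22 = 1/110; these sum to 5/308.
The posterior is then P(bowl A | data) = 11/25, P(bowl B | data) = 0, P(bowl C | data) = 0, P(bowl D | data) = 0, P(bowl E | data) = 14/25.
Averaging over the posterior, P(orange next | data) = (0)(11/25) + (1/3)(14/25) = 14/75.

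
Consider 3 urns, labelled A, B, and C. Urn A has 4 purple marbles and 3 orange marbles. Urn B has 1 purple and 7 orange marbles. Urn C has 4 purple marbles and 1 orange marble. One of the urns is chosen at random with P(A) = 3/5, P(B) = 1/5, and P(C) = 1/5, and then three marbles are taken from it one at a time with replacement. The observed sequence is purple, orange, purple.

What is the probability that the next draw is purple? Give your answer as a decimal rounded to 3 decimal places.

0.613

Under each hypothesis, the probability of the observed sequence is: P(data | urn A) = (4/7)(3/7)(4/7) = 0.13994; P(data | urn B) = (1/8)(7/8)(1/8) = 0.013672; P(data | urn C) = (4/5)(1/5)(4/5) = 0.128.
Weighting by the prior gives 3/5 · 0.13994 = 0.083965, 1/5 · 0.013672 = 0.0027344, 1/5 · 0.128 = 0.0256; these sum to 0.1123.
Normalising, the posterior is P(urn A | data) = 0.74769, P(urn B | data) = 0.024349, P(urn C | data) = 0.22796.
So P(purple next | data) = Σ P(purple next | H) P(H | data) = (4/7)(0.74769) + (1/8)(0.024349) + (4/5)(0.22796) = 0.61266.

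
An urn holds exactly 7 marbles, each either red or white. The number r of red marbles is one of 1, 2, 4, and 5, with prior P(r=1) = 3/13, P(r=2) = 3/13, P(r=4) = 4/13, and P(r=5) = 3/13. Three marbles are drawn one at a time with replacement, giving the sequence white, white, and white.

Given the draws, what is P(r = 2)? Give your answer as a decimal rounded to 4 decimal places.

Compute the likelihood of the observed sequence for each case: P(data | r = 1) = (6/7)(6/7)(6/7) = 0.62974; P(data | r = 2) = (5/7)(5/7)(5/7) = 0.36443; P(data | r = 4) = (3/7)(3/7)(3/7) = 0.078717; P(data | r = 5) = (2/7)(2/7)(2/7) = 0.023324.
Multiplying each by its prior: 3/13 · 0.62974 = 0.14532, 3/13 · 0.36443 = 0.0841, 4/13 · 0.078717 = 0.024221, 3/13 · 0.023324 = 0.0053824; with total 0.25903.
By Bayes' rule, P(r = 2 | data) = (0.0841) / (0.25903) = 0.32468.

0.3247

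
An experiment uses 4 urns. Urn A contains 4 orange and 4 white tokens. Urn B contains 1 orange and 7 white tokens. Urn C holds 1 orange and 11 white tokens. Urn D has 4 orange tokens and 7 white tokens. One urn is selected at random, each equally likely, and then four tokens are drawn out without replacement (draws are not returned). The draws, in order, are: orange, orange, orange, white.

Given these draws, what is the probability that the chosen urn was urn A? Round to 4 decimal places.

0.7293

Under each hypothesis, the probability of the observed sequence is: P(data | urn A) = (4/8)(3/7)(2/6)(4/5) = 0.057143; P(data | urn B) = (1/8)(0/7) = 0; P(data | urn C) = (1/12)(0/11) = 0; P(data | urn D) = (4/11)(3/10)(2/9)(7/8) = 0.021212.
Multiplying each by its prior: 1/4 · 0.057143 = 0.014286, 1/4 · 0 = 0, 1/4 · 0 = 0, 1/4 · 0.021212 = 0.005303; these sum to 0.019589.
Hence P(urn A | data) = (0.014286) / (0.019589) = 0.72928.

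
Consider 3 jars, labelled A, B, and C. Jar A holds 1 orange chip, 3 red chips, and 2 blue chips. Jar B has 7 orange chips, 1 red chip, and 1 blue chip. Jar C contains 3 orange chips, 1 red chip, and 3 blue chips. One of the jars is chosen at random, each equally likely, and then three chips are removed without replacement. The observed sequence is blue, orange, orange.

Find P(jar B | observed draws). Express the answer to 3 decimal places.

0.493

Compute the likelihood of the observed sequence for each case: P(data | jar A) = (2/6)(1/5)(0/4) = 0; P(data | jar B) = (1/9)(7/8)(6/7) = 0.083333; P(data | jar C) = (3/7)(3/6)(2/5) = 0.085714.
The prior-weighted likelihoods are 1/3 · 0 = 0, 1/3 · 0.083333 = 0.027778, 1/3 · 0.085714 = 0.028571; with total 0.056349.
By Bayes' rule, P(jar B | data) = (0.027778) / (0.056349) = 0.49296.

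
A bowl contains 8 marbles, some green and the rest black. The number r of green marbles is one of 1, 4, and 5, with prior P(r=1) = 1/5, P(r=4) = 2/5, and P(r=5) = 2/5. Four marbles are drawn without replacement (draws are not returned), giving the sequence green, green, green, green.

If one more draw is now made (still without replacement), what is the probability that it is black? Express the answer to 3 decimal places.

For each hypothesis, P(data | H) works out to: P(data | r = 1) = (1/8)(0/7) = 0; P(data | r = 4) = (4/8)(3/7)(2/6)(1/5) = 1/70; P(data | r = 5) = (5/8)(4/7)(3/6)(2/5) = 1/14.
Weighting by the prior gives 1/5 · 0 = 0, 2/5 · 1/70 = 1/175, 2/5 · 1/14 = 1/35; summing to 6/175.
Normalising, the posterior is P(r = 1 | data) = 0, P(r = 4 | data) = 1/6, P(r = 5 | data) = 5/6.
So P(black next | data) = Σ P(black next | H) P(H | data) = (1)(1/6) + (3/4)(5/6) = 19/24.

0.792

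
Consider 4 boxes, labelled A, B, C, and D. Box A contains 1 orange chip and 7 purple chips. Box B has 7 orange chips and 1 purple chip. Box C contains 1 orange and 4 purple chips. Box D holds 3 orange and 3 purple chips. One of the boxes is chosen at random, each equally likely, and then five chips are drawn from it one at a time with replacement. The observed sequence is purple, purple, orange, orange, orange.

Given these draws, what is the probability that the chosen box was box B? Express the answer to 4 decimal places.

Compute the likelihood of the observed sequence for each case: P(data | box A) = (7/8)(7/8)(1/8)(1/8)(1/8) = 0.0014954; P(data | box B) = (1/8)(1/8)(7/8)(7/8)(7/8) = 0.010468; P(data | box C) = (4/5)(4/5)(1/5)(1/5)(1/5) = 0.00512; P(data | box D) = (3/6)(3/6)(3/6)(3/6)(3/6) = 0.03125.
Weighting by the prior gives 1/4 · 0.0014954 = 0.00037384, 1/4 · 0.010468 = 0.0026169, 1/4 · 0.00512 = 0.00128, 1/4 · 0.03125 = 0.0078125; these sum to 0.012083.
Therefore the posterior P(box B | data) = (0.0026169) / (0.012083) = 0.21657.

0.2166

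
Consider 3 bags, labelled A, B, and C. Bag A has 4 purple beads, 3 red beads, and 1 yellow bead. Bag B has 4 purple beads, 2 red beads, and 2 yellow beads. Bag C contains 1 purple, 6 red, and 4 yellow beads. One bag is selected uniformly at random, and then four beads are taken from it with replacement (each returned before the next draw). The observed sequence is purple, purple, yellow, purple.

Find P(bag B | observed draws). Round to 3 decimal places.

Under each hypothesis, the probability of the observed sequence is: P(data | bag A) = (4/8)(4/8)(1/8)(4/8) = 0.015625; P(data | bag B) = (4/8)(4/8)(2/8)(4/8) = 0.03125; P(data | bag C) = (1/11)(1/11)(4/11)(1/11) = 0.00027321.
Multiplying each by its prior: 1/3 · 0.015625 = 0.0052083, 1/3 · 0.03125 = 0.010417, 1/3 · 0.00027321 = 9.1068e-05; summing to 0.015716.
So P(bag B | data) = (0.010417) / (0.015716) = 0.6628.

0.663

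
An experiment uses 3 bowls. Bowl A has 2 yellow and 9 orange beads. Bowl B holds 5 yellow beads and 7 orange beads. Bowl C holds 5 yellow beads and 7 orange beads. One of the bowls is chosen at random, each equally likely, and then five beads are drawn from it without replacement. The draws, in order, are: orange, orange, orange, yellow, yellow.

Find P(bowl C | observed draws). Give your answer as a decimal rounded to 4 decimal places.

The likelihood of the observed sequence under each hypothesis: P(data | bowl A) = (9/11)(8/10)(7/9)(2/8)(1/7) = 0.018182; P(data | bowl B) = (7/12)(6/11)(5/10)(5/9)(4/8) = 0.044192; P(data | bowl C) = (7/12)(6/11)(5/10)(5/9)(4/8) = 0.044192.
Multiplying each by its prior: 1/3 · 0.018182 = 0.0060606, 1/3 · 0.044192 = 0.014731, 1/3 · 0.044192 = 0.014731; summing to 0.035522.
By Bayes' rule, P(bowl C | data) = (0.014731) / (0.035522) = 0.41469.

0.4147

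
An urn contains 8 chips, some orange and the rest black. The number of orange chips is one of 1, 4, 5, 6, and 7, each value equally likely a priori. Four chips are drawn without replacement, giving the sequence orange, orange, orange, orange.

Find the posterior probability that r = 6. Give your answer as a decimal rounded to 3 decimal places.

Under each hypothesis, the probability of the observed sequence is: P(data | r = 1) = (1/8)(0/7) = 0; P(data | r = 4) = (4/8)(3/7)(2/6)(1/5) = 1/70; P(data | r = 5) = (5/8)(4/7)(3/6)(2/5) = 1/14; P(data | r = 6) = (6/8)(5/7)(4/6)(3/5) = 3/14; P(data | r = 7) = (7/8)(6/7)(5/6)(4/5) = 1/2.
Weighting by the prior gives 1/5 · 0 = 0, 1/5 · 1/70 = 1/350, 1/5 · 1/14 = 1/70, 1/5 · 3/14 = 3/70, 1/5 · 1/2 = 1/10; with total 4/25.
Therefore the posterior P(r = 6 | data) = (3/70) / (4/25) = 15/56.

0.268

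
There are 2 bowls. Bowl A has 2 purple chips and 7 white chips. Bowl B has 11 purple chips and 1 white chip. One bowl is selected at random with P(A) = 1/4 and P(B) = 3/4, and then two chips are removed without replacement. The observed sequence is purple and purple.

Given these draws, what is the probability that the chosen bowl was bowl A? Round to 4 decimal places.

The likelihood of the observed sequence under each hypothesis: P(data | bowl A) = (2/9)(1/8) = 1/36; P(data | bowl B) = (11/12)(10/11) = 5/6.
The prior-weighted likelihoods are 1/4 · 1/36 = 1/144, 3/4 · 5/6 = 5/8; summing to 91/144.
By Bayes' rule, P(bowl A | data) = (1/144) / (91/144) = 1/91.

0.0110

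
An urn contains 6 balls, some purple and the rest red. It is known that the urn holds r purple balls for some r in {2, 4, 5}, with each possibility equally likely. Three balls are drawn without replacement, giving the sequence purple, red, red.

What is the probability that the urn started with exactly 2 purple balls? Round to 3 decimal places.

0.750

Under each hypothesis, the probability of the observed sequence is: P(data | r = 2) = (2/6)(4/5)(3/4) = 1/5; P(data | r = 4) = (4/6)(2/5)(1/4) = 1/15; P(data | r = 5) = (5/6)(1/5)(0/4) = 0.
Multiplying each by its prior: 1/3 · 1/5 = 1/15, 1/3 · 1/15 = 1/45, 1/3 · 0 = 0; with total 4/45.
Therefore the posterior P(r = 2 | data) = (1/15) / (4/45) = 3/4.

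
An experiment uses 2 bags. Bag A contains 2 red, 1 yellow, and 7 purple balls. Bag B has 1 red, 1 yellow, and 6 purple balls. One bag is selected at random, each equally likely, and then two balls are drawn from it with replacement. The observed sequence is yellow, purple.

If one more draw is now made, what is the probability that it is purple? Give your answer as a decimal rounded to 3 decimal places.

0.729

Compute the likelihood of the observed sequence for each case: P(data | bag A) = (1/10)(7/10) = 0.07; P(data | bag B) = (1/8)(6/8) = 0.09375.
Weighting by the prior gives 1/2 · 0.07 = 0.035, 1/2 · 0.09375 = 0.046875; summing to 0.081875.
Dividing through by the total gives posterior P(bag A | data) = 0.42748, P(bag B | data) = 0.57252.
Averaging over the posterior, P(purple next | data) = (7/10)(0.42748) + (3/4)(0.57252) = 0.72863.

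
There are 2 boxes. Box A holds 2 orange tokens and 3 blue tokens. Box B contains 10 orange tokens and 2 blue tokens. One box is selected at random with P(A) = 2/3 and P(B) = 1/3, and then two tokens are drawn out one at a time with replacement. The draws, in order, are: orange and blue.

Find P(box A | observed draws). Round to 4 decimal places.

The likelihood of the observed sequence under each hypothesis: P(data | box A) = (2/5)(3/5) = 0.24; P(data | box B) = (10/12)(2/12) = 0.13889.
The prior-weighted likelihoods are 2/3 · 0.24 = 0.16, 1/3 · 0.13889 = 0.046296; summing to 0.2063.
Hence P(box A | data) = (0.16) / (0.2063) = 0.77558.

0.7756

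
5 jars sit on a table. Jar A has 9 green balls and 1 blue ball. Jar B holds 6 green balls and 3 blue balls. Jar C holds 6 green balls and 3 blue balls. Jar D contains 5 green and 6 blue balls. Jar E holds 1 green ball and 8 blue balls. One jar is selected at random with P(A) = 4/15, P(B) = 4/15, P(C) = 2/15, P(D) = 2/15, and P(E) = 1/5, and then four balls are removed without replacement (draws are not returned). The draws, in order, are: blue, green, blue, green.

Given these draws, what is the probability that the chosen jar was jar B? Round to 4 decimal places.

0.4681

For each hypothesis, P(data | H) works out to: P(data | jar A) = (1/10)(9/9)(0/8) = 0; P(data | jar B) = (3/9)(6/8)(2/7)(5/6) = 0.059524; P(data | jar C) = (3/9)(6/8)(2/7)(5/6) = 0.059524; P(data | jar D) = (6/11)(5/10)(5/9)(4/8) = 0.075758; P(data | jar E) = (8/9)(1/8)(7/7)(0/6) = 0.
Weighting by the prior gives 4/15 · 0 = 0, 4/15 · 0.059524 = 0.015873, 2/15 · 0.059524 = 0.0079365, 2/15 · 0.075758 = 0.010101, 1/5 · 0 = 0; summing to 0.033911.
Therefore the posterior P(jar B | data) = (0.015873) / (0.033911) = 0.46809.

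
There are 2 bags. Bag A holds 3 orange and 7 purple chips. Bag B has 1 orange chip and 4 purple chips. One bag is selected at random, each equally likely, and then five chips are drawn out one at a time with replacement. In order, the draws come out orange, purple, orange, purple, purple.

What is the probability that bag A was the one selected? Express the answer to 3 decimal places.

The likelihood of the observed sequence under each hypothesis: P(data | bag A) = (3/10)(7/10)(3/10)(7/10)(7/10) = 0.03087; P(data | bag B) = (1/5)(4/5)(1/5)(4/5)(4/5) = 0.02048.
Weighting by the prior gives 1/2 · 0.03087 = 0.015435, 1/2 · 0.02048 = 0.01024; these sum to 0.025675.
So P(bag A | data) = (0.015435) / (0.025675) = 0.60117.

0.601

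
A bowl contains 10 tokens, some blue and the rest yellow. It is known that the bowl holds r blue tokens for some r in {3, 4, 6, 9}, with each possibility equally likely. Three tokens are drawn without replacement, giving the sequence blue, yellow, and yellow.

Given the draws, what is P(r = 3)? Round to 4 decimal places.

0.3962

The likelihood of the observed sequence under each hypothesis: P(data | r = 3) = (3/10)(7/9)(6/8) = 7/40; P(data | r = 4) = (4/10)(6/9)(5/8) = 1/6; P(data | r = 6) = (6/10)(4/9)(3/8) = 1/10; P(data | r = 9) = (9/10)(1/9)(0/8) = 0.
Multiplying each by its prior: 1/4 · 7/40 = 7/160, 1/4 · 1/6 = 1/24, 1/4 · 1/10 = 1/40, 1/4 · 0 = 0; summing to 53/480.
By Bayes' rule, P(r = 3 | data) = (7/160) / (53/480) = 21/53.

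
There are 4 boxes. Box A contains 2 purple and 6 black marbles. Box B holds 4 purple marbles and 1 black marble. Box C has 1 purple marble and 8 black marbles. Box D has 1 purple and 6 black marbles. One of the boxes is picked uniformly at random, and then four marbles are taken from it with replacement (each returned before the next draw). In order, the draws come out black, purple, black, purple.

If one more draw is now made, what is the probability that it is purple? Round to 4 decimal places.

Compute the likelihood of the observed sequence for each case: P(data | box A) = (6/8)(2/8)(6/8)(2/8) = 0.035156; P(data | box B) = (1/5)(4/5)(1/5)(4/5) = 0.0256; P(data | box C) = (8/9)(1/9)(8/9)(1/9) = 0.0097546; P(data | box D) = (6/7)(1/7)(6/7)(1/7) = 0.014994.
Multiplying each by its prior: 1/4 · 0.035156 = 0.0087891, 1/4 · 0.0256 = 0.0064, 1/4 · 0.0097546 = 0.0024387, 1/4 · 0.014994 = 0.0037484; summing to 0.021376.
Normalising, the posterior is P(box A | data) = 0.41116, P(box B | data) = 0.2994, P(box C | data) = 0.11408, P(box D | data) = 0.17536.
So P(purple next | data) = Σ P(purple next | H) P(H | data) = (1/4)(0.41116) + (4/5)(0.2994) + (1/9)(0.11408) + (1/7)(0.17536) = 0.38004.

0.3800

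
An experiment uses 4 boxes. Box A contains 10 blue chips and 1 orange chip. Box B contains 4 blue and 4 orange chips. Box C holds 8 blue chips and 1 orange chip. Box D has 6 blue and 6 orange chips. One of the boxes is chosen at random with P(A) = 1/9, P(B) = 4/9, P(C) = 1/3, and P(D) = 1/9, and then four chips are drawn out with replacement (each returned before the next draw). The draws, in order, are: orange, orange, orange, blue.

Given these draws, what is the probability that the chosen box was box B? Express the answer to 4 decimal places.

For each hypothesis, P(data | H) works out to: P(data | box A) = (1/11)(1/11)(1/11)(10/11) = 0.00068301; P(data | box B) = (4/8)(4/8)(4/8)(4/8) = 0.0625; P(data | box C) = (1/9)(1/9)(1/9)(8/9) = 0.0012193; P(data | box D) = (6/12)(6/12)(6/12)(6/12) = 0.0625.
Multiplying each by its prior: 1/9 · 0.00068301 = 7.589e-05, 4/9 · 0.0625 = 0.027778, 1/3 · 0.0012193 = 0.00040644, 1/9 · 0.0625 = 0.0069444; summing to 0.035205.
Therefore the posterior P(box B | data) = (0.027778) / (0.035205) = 0.78904.

0.7890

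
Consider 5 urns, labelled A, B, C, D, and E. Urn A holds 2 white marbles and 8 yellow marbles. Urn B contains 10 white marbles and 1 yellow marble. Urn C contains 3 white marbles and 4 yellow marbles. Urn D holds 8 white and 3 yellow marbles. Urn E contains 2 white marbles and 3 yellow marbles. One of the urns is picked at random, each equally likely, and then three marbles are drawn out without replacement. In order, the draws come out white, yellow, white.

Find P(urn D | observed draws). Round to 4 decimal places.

The likelihood of the observed sequence under each hypothesis: P(data | urn A) = (2/10)(8/9)(1/8) = 0.022222; P(data | urn B) = (10/11)(1/10)(9/9) = 0.090909; P(data | urn C) = (3/7)(4/6)(2/5) = 0.11429; P(data | urn D) = (8/11)(3/10)(7/9) = 0.1697; P(data | urn E) = (2/5)(3/4)(1/3) = 0.1.
The prior-weighted likelihoods are 1/5 · 0.022222 = 0.0044444, 1/5 · 0.090909 = 0.018182, 1/5 · 0.11429 = 0.022857, 1/5 · 0.1697 = 0.033939, 1/5 · 0.1 = 0.02; these sum to 0.099423.
Therefore the posterior P(urn D | data) = (0.033939) / (0.099423) = 0.34136.

0.3414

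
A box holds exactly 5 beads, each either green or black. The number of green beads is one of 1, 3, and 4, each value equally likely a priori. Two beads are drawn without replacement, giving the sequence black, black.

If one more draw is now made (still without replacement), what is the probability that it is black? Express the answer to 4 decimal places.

For each hypothesis, P(data | H) works out to: P(data | r = 1) = (4/5)(3/4) = 3/5; P(data | r = 3) = (2/5)(1/4) = 1/10; P(data | r = 4) = (1/5)(0/4) = 0.
The prior-weighted likelihoods are 1/3 · 3/5 = 1/5, 1/3 · 1/10 = 1/30, 1/3 · 0 = 0; with total 7/30.
Dividing through by the total gives posterior P(r = 1 | data) = 6/7, P(r = 3 | data) = 1/7, P(r = 4 | data) = 0.
The predictive probability is P(black next | data) = (2/3)(6/7) + (0)(1/7) = 4/7.

0.5714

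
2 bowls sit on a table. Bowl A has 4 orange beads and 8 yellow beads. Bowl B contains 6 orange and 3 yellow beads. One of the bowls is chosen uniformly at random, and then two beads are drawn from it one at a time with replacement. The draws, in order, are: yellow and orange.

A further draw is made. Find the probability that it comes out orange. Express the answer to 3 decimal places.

0.500

Under each hypothesis, the probability of the observed sequence is: P(data | bowl A) = (8/12)(4/12) = 2/9; P(data | bowl B) = (3/9)(6/9) = 2/9.
Weighting by the prior gives 1/2 · 2/9 = 1/9, 1/2 · 2/9 = 1/9; summing to 2/9.
The posterior is then P(bowl A | data) = 1/2, P(bowl B | data) = 1/2.
Averaging over the posterior, P(orange next | data) = (1/3)(1/2) + (2/3)(1/2) = 1/2.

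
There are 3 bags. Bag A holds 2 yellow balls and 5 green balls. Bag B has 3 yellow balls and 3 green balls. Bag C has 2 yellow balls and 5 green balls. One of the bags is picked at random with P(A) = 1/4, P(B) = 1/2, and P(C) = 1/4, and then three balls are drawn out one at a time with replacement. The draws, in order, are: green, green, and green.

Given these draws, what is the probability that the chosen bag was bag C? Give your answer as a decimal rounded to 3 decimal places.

0.372

For each hypothesis, P(data | H) works out to: P(data | bag A) = (5/7)(5/7)(5/7) = 0.36443; P(data | bag B) = (3/6)(3/6)(3/6) = 0.125; P(data | bag C) = (5/7)(5/7)(5/7) = 0.36443.
Multiplying each by its prior: 1/4 · 0.36443 = 0.091108, 1/2 · 0.125 = 0.0625, 1/4 · 0.36443 = 0.091108; summing to 0.24472.
Therefore the posterior P(bag C | data) = (0.091108) / (0.24472) = 0.3723.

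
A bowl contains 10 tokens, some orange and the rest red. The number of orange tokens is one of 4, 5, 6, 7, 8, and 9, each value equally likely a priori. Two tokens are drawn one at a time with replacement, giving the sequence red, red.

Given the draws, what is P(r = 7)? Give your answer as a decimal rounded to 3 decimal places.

0.099

Under each hypothesis, the probability of the observed sequence is: P(data | r = 4) = (6/10)(6/10) = 9/25; P(data | r = 5) = (5/10)(5/10) = 1/4; P(data | r = 6) = (4/10)(4/10) = 4/25; P(data | r = 7) = (3/10)(3/10) = 9/100; P(data | r = 8) = (2/10)(2/10) = 1/25; P(data | r = 9) = (1/10)(1/10) = 1/100.
The prior-weighted likelihoods are 1/6 · 9/25 = 3/50, 1/6 · 1/4 = 1/24, 1/6 · 4/25 = 2/75, 1/6 · 9/100 = 3/200, 1/6 · 1/25 = 1/150, 1/6 · 1/100 = 1/600; these sum to 91/600.
By Bayes' rule, P(r = 7 | data) = (3/200) / (91/600) = 9/91.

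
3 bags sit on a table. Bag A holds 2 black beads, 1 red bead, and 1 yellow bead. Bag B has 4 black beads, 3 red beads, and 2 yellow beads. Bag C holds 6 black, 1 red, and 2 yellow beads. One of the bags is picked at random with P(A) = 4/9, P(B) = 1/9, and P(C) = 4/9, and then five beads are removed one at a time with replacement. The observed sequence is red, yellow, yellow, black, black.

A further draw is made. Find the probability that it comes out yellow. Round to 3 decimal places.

0.237

Compute the likelihood of the observed sequence for each case: P(data | bag A) = (1/4)(1/4)(1/4)(2/4)(2/4) = 0.0039062; P(data | bag B) = (3/9)(2/9)(2/9)(4/9)(4/9) = 0.0032515; P(data | bag C) = (1/9)(2/9)(2/9)(6/9)(6/9) = 0.0024387.
The prior-weighted likelihoods are 4/9 · 0.0039062 = 0.0017361, 1/9 · 0.0032515 = 0.00036128, 4/9 · 0.0024387 = 0.0010838; these sum to 0.0031812.
The posterior is then P(bag A | data) = 0.54573, P(bag B | data) = 0.11357, P(bag C | data) = 0.3407.
The predictive probability is P(yellow next | data) = (1/4)(0.54573) + (2/9)(0.11357) + (2/9)(0.3407) = 0.23738.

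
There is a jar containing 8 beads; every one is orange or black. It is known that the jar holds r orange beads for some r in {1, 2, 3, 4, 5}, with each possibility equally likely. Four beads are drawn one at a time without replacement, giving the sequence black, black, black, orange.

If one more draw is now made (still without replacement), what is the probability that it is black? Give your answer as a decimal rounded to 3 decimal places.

Under each hypothesis, the probability of the observed sequence is: P(data | r = 1) = (7/8)(6/7)(5/6)(1/5) = 1/8; P(data | r = 2) = (6/8)(5/7)(4/6)(2/5) = 1/7; P(data | r = 3) = (5/8)(4/7)(3/6)(3/5) = 3/28; P(data | r = 4) = (4/8)(3/7)(2/6)(4/5) = 2/35; P(data | r = 5) = (3/8)(2/7)(1/6)(5/5) = 1/56.
Weighting by the prior gives 1/5 · 1/8 = 1/40, 1/5 · 1/7 = 1/35, 1/5 · 3/28 = 3/140, 1/5 · 2/35 = 2/175, 1/5 · 1/56 = 1/280; with total 9/100.
Dividing through by the total gives posterior P(r = 1 | data) = 5/18, P(r = 2 | data) = 20/63, P(r = 3 | data) = 5/21, P(r = 4 | data) = 8/63, P(r = 5 | data) = 5/126.
The predictive probability is P(black next | data) = (1)(5/18) + (3/4)(20/63) + (1/2)(5/21) + (1/4)(8/63) + (0)(5/126) = 2/3.

0.667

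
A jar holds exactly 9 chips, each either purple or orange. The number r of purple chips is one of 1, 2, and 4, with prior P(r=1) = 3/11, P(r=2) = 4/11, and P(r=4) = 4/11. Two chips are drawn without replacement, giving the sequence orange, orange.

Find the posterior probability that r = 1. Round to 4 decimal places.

The likelihood of the observed sequence under each hypothesis: P(data | r = 1) = (8/9)(7/8) = 7/9; P(data | r = 2) = (7/9)(6/8) = 7/12; P(data | r = 4) = (5/9)(4/8) = 5/18.
The prior-weighted likelihoods are 3/11 · 7/9 = 7/33, 4/11 · 7/12 = 7/33, 4/11 · 5/18 = 10/99; these sum to 52/99.
Hence P(r = 1 | data) = (7/33) / (52/99) = 21/52.

0.4038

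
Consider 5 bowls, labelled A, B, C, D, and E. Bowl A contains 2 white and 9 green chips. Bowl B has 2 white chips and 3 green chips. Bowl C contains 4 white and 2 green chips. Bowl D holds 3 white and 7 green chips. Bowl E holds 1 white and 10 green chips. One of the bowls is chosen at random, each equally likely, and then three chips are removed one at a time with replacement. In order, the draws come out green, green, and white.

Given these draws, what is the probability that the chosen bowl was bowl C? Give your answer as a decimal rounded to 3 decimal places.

0.132

Compute the likelihood of the observed sequence for each case: P(data | bowl A) = (9/11)(9/11)(2/11) = 0.12171; P(data | bowl B) = (3/5)(3/5)(2/5) = 0.144; P(data | bowl C) = (2/6)(2/6)(4/6) = 0.074074; P(data | bowl D) = (7/10)(7/10)(3/10) = 0.147; P(data | bowl E) = (10/11)(10/11)(1/11) = 0.075131.
Weighting by the prior gives 1/5 · 0.12171 = 0.024343, 1/5 · 0.144 = 0.0288, 1/5 · 0.074074 = 0.014815, 1/5 · 0.147 = 0.0294, 1/5 · 0.075131 = 0.015026; with total 0.11238.
By Bayes' rule, P(bowl C | data) = (0.014815) / (0.11238) = 0.13182.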